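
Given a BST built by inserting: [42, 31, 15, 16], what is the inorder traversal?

Tree insertion order: [42, 31, 15, 16]
Tree (level-order array): [42, 31, None, 15, None, None, 16]
Inorder traversal: [15, 16, 31, 42]


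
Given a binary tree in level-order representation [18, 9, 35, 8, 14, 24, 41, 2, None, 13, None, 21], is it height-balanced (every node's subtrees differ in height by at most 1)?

Tree (level-order array): [18, 9, 35, 8, 14, 24, 41, 2, None, 13, None, 21]
Definition: a tree is height-balanced if, at every node, |h(left) - h(right)| <= 1 (empty subtree has height -1).
Bottom-up per-node check:
  node 2: h_left=-1, h_right=-1, diff=0 [OK], height=0
  node 8: h_left=0, h_right=-1, diff=1 [OK], height=1
  node 13: h_left=-1, h_right=-1, diff=0 [OK], height=0
  node 14: h_left=0, h_right=-1, diff=1 [OK], height=1
  node 9: h_left=1, h_right=1, diff=0 [OK], height=2
  node 21: h_left=-1, h_right=-1, diff=0 [OK], height=0
  node 24: h_left=0, h_right=-1, diff=1 [OK], height=1
  node 41: h_left=-1, h_right=-1, diff=0 [OK], height=0
  node 35: h_left=1, h_right=0, diff=1 [OK], height=2
  node 18: h_left=2, h_right=2, diff=0 [OK], height=3
All nodes satisfy the balance condition.
Result: Balanced


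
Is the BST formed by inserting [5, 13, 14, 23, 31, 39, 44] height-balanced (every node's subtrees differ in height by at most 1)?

Tree (level-order array): [5, None, 13, None, 14, None, 23, None, 31, None, 39, None, 44]
Definition: a tree is height-balanced if, at every node, |h(left) - h(right)| <= 1 (empty subtree has height -1).
Bottom-up per-node check:
  node 44: h_left=-1, h_right=-1, diff=0 [OK], height=0
  node 39: h_left=-1, h_right=0, diff=1 [OK], height=1
  node 31: h_left=-1, h_right=1, diff=2 [FAIL (|-1-1|=2 > 1)], height=2
  node 23: h_left=-1, h_right=2, diff=3 [FAIL (|-1-2|=3 > 1)], height=3
  node 14: h_left=-1, h_right=3, diff=4 [FAIL (|-1-3|=4 > 1)], height=4
  node 13: h_left=-1, h_right=4, diff=5 [FAIL (|-1-4|=5 > 1)], height=5
  node 5: h_left=-1, h_right=5, diff=6 [FAIL (|-1-5|=6 > 1)], height=6
Node 31 violates the condition: |-1 - 1| = 2 > 1.
Result: Not balanced


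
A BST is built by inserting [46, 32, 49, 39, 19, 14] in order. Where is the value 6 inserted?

Starting tree (level order): [46, 32, 49, 19, 39, None, None, 14]
Insertion path: 46 -> 32 -> 19 -> 14
Result: insert 6 as left child of 14
Final tree (level order): [46, 32, 49, 19, 39, None, None, 14, None, None, None, 6]


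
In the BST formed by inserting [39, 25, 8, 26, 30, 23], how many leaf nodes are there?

Tree built from: [39, 25, 8, 26, 30, 23]
Tree (level-order array): [39, 25, None, 8, 26, None, 23, None, 30]
Rule: A leaf has 0 children.
Per-node child counts:
  node 39: 1 child(ren)
  node 25: 2 child(ren)
  node 8: 1 child(ren)
  node 23: 0 child(ren)
  node 26: 1 child(ren)
  node 30: 0 child(ren)
Matching nodes: [23, 30]
Count of leaf nodes: 2


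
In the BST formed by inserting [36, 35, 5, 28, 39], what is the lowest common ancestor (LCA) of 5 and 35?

Tree insertion order: [36, 35, 5, 28, 39]
Tree (level-order array): [36, 35, 39, 5, None, None, None, None, 28]
In a BST, the LCA of p=5, q=35 is the first node v on the
root-to-leaf path with p <= v <= q (go left if both < v, right if both > v).
Walk from root:
  at 36: both 5 and 35 < 36, go left
  at 35: 5 <= 35 <= 35, this is the LCA
LCA = 35


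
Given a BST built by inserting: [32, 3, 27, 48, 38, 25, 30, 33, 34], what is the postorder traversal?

Tree insertion order: [32, 3, 27, 48, 38, 25, 30, 33, 34]
Tree (level-order array): [32, 3, 48, None, 27, 38, None, 25, 30, 33, None, None, None, None, None, None, 34]
Postorder traversal: [25, 30, 27, 3, 34, 33, 38, 48, 32]


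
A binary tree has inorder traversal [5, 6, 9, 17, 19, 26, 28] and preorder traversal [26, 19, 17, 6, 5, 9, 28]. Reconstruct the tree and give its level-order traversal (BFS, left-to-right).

Inorder:  [5, 6, 9, 17, 19, 26, 28]
Preorder: [26, 19, 17, 6, 5, 9, 28]
Algorithm: preorder visits root first, so consume preorder in order;
for each root, split the current inorder slice at that value into
left-subtree inorder and right-subtree inorder, then recurse.
Recursive splits:
  root=26; inorder splits into left=[5, 6, 9, 17, 19], right=[28]
  root=19; inorder splits into left=[5, 6, 9, 17], right=[]
  root=17; inorder splits into left=[5, 6, 9], right=[]
  root=6; inorder splits into left=[5], right=[9]
  root=5; inorder splits into left=[], right=[]
  root=9; inorder splits into left=[], right=[]
  root=28; inorder splits into left=[], right=[]
Reconstructed level-order: [26, 19, 28, 17, 6, 5, 9]


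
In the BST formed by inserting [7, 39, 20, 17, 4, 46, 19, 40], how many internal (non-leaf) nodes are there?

Tree built from: [7, 39, 20, 17, 4, 46, 19, 40]
Tree (level-order array): [7, 4, 39, None, None, 20, 46, 17, None, 40, None, None, 19]
Rule: An internal node has at least one child.
Per-node child counts:
  node 7: 2 child(ren)
  node 4: 0 child(ren)
  node 39: 2 child(ren)
  node 20: 1 child(ren)
  node 17: 1 child(ren)
  node 19: 0 child(ren)
  node 46: 1 child(ren)
  node 40: 0 child(ren)
Matching nodes: [7, 39, 20, 17, 46]
Count of internal (non-leaf) nodes: 5


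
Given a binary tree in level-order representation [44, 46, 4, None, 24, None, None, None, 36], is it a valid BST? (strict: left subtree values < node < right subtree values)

Level-order array: [44, 46, 4, None, 24, None, None, None, 36]
Validate using subtree bounds (lo, hi): at each node, require lo < value < hi,
then recurse left with hi=value and right with lo=value.
Preorder trace (stopping at first violation):
  at node 44 with bounds (-inf, +inf): OK
  at node 46 with bounds (-inf, 44): VIOLATION
Node 46 violates its bound: not (-inf < 46 < 44).
Result: Not a valid BST


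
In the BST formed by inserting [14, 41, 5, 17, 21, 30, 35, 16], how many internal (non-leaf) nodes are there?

Tree built from: [14, 41, 5, 17, 21, 30, 35, 16]
Tree (level-order array): [14, 5, 41, None, None, 17, None, 16, 21, None, None, None, 30, None, 35]
Rule: An internal node has at least one child.
Per-node child counts:
  node 14: 2 child(ren)
  node 5: 0 child(ren)
  node 41: 1 child(ren)
  node 17: 2 child(ren)
  node 16: 0 child(ren)
  node 21: 1 child(ren)
  node 30: 1 child(ren)
  node 35: 0 child(ren)
Matching nodes: [14, 41, 17, 21, 30]
Count of internal (non-leaf) nodes: 5


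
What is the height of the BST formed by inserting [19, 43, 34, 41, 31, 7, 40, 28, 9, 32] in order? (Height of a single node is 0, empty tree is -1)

Insertion order: [19, 43, 34, 41, 31, 7, 40, 28, 9, 32]
Tree (level-order array): [19, 7, 43, None, 9, 34, None, None, None, 31, 41, 28, 32, 40]
Compute height bottom-up (empty subtree = -1):
  height(9) = 1 + max(-1, -1) = 0
  height(7) = 1 + max(-1, 0) = 1
  height(28) = 1 + max(-1, -1) = 0
  height(32) = 1 + max(-1, -1) = 0
  height(31) = 1 + max(0, 0) = 1
  height(40) = 1 + max(-1, -1) = 0
  height(41) = 1 + max(0, -1) = 1
  height(34) = 1 + max(1, 1) = 2
  height(43) = 1 + max(2, -1) = 3
  height(19) = 1 + max(1, 3) = 4
Height = 4


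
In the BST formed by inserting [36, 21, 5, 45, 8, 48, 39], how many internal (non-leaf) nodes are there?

Tree built from: [36, 21, 5, 45, 8, 48, 39]
Tree (level-order array): [36, 21, 45, 5, None, 39, 48, None, 8]
Rule: An internal node has at least one child.
Per-node child counts:
  node 36: 2 child(ren)
  node 21: 1 child(ren)
  node 5: 1 child(ren)
  node 8: 0 child(ren)
  node 45: 2 child(ren)
  node 39: 0 child(ren)
  node 48: 0 child(ren)
Matching nodes: [36, 21, 5, 45]
Count of internal (non-leaf) nodes: 4


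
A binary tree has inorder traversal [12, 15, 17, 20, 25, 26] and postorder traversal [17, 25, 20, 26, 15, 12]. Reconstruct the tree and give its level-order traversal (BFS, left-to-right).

Inorder:   [12, 15, 17, 20, 25, 26]
Postorder: [17, 25, 20, 26, 15, 12]
Algorithm: postorder visits root last, so walk postorder right-to-left;
each value is the root of the current inorder slice — split it at that
value, recurse on the right subtree first, then the left.
Recursive splits:
  root=12; inorder splits into left=[], right=[15, 17, 20, 25, 26]
  root=15; inorder splits into left=[], right=[17, 20, 25, 26]
  root=26; inorder splits into left=[17, 20, 25], right=[]
  root=20; inorder splits into left=[17], right=[25]
  root=25; inorder splits into left=[], right=[]
  root=17; inorder splits into left=[], right=[]
Reconstructed level-order: [12, 15, 26, 20, 17, 25]


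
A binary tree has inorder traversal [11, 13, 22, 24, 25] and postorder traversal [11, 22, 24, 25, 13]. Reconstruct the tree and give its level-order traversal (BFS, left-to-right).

Inorder:   [11, 13, 22, 24, 25]
Postorder: [11, 22, 24, 25, 13]
Algorithm: postorder visits root last, so walk postorder right-to-left;
each value is the root of the current inorder slice — split it at that
value, recurse on the right subtree first, then the left.
Recursive splits:
  root=13; inorder splits into left=[11], right=[22, 24, 25]
  root=25; inorder splits into left=[22, 24], right=[]
  root=24; inorder splits into left=[22], right=[]
  root=22; inorder splits into left=[], right=[]
  root=11; inorder splits into left=[], right=[]
Reconstructed level-order: [13, 11, 25, 24, 22]


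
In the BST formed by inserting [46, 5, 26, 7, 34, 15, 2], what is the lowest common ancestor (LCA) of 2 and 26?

Tree insertion order: [46, 5, 26, 7, 34, 15, 2]
Tree (level-order array): [46, 5, None, 2, 26, None, None, 7, 34, None, 15]
In a BST, the LCA of p=2, q=26 is the first node v on the
root-to-leaf path with p <= v <= q (go left if both < v, right if both > v).
Walk from root:
  at 46: both 2 and 26 < 46, go left
  at 5: 2 <= 5 <= 26, this is the LCA
LCA = 5


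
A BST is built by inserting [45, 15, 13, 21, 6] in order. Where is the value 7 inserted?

Starting tree (level order): [45, 15, None, 13, 21, 6]
Insertion path: 45 -> 15 -> 13 -> 6
Result: insert 7 as right child of 6
Final tree (level order): [45, 15, None, 13, 21, 6, None, None, None, None, 7]


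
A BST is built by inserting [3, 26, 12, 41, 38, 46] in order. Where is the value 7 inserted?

Starting tree (level order): [3, None, 26, 12, 41, None, None, 38, 46]
Insertion path: 3 -> 26 -> 12
Result: insert 7 as left child of 12
Final tree (level order): [3, None, 26, 12, 41, 7, None, 38, 46]


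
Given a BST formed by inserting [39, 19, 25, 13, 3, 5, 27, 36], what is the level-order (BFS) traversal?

Tree insertion order: [39, 19, 25, 13, 3, 5, 27, 36]
Tree (level-order array): [39, 19, None, 13, 25, 3, None, None, 27, None, 5, None, 36]
BFS from the root, enqueuing left then right child of each popped node:
  queue [39] -> pop 39, enqueue [19], visited so far: [39]
  queue [19] -> pop 19, enqueue [13, 25], visited so far: [39, 19]
  queue [13, 25] -> pop 13, enqueue [3], visited so far: [39, 19, 13]
  queue [25, 3] -> pop 25, enqueue [27], visited so far: [39, 19, 13, 25]
  queue [3, 27] -> pop 3, enqueue [5], visited so far: [39, 19, 13, 25, 3]
  queue [27, 5] -> pop 27, enqueue [36], visited so far: [39, 19, 13, 25, 3, 27]
  queue [5, 36] -> pop 5, enqueue [none], visited so far: [39, 19, 13, 25, 3, 27, 5]
  queue [36] -> pop 36, enqueue [none], visited so far: [39, 19, 13, 25, 3, 27, 5, 36]
Result: [39, 19, 13, 25, 3, 27, 5, 36]


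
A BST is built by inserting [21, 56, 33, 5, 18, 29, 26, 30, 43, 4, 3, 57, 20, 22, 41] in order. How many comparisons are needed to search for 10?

Search path for 10: 21 -> 5 -> 18
Found: False
Comparisons: 3


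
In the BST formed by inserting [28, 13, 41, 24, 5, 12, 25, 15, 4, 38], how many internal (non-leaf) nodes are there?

Tree built from: [28, 13, 41, 24, 5, 12, 25, 15, 4, 38]
Tree (level-order array): [28, 13, 41, 5, 24, 38, None, 4, 12, 15, 25]
Rule: An internal node has at least one child.
Per-node child counts:
  node 28: 2 child(ren)
  node 13: 2 child(ren)
  node 5: 2 child(ren)
  node 4: 0 child(ren)
  node 12: 0 child(ren)
  node 24: 2 child(ren)
  node 15: 0 child(ren)
  node 25: 0 child(ren)
  node 41: 1 child(ren)
  node 38: 0 child(ren)
Matching nodes: [28, 13, 5, 24, 41]
Count of internal (non-leaf) nodes: 5


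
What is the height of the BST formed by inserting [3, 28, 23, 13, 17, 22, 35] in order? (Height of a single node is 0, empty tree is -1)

Insertion order: [3, 28, 23, 13, 17, 22, 35]
Tree (level-order array): [3, None, 28, 23, 35, 13, None, None, None, None, 17, None, 22]
Compute height bottom-up (empty subtree = -1):
  height(22) = 1 + max(-1, -1) = 0
  height(17) = 1 + max(-1, 0) = 1
  height(13) = 1 + max(-1, 1) = 2
  height(23) = 1 + max(2, -1) = 3
  height(35) = 1 + max(-1, -1) = 0
  height(28) = 1 + max(3, 0) = 4
  height(3) = 1 + max(-1, 4) = 5
Height = 5


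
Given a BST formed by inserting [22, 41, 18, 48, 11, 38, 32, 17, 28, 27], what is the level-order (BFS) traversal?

Tree insertion order: [22, 41, 18, 48, 11, 38, 32, 17, 28, 27]
Tree (level-order array): [22, 18, 41, 11, None, 38, 48, None, 17, 32, None, None, None, None, None, 28, None, 27]
BFS from the root, enqueuing left then right child of each popped node:
  queue [22] -> pop 22, enqueue [18, 41], visited so far: [22]
  queue [18, 41] -> pop 18, enqueue [11], visited so far: [22, 18]
  queue [41, 11] -> pop 41, enqueue [38, 48], visited so far: [22, 18, 41]
  queue [11, 38, 48] -> pop 11, enqueue [17], visited so far: [22, 18, 41, 11]
  queue [38, 48, 17] -> pop 38, enqueue [32], visited so far: [22, 18, 41, 11, 38]
  queue [48, 17, 32] -> pop 48, enqueue [none], visited so far: [22, 18, 41, 11, 38, 48]
  queue [17, 32] -> pop 17, enqueue [none], visited so far: [22, 18, 41, 11, 38, 48, 17]
  queue [32] -> pop 32, enqueue [28], visited so far: [22, 18, 41, 11, 38, 48, 17, 32]
  queue [28] -> pop 28, enqueue [27], visited so far: [22, 18, 41, 11, 38, 48, 17, 32, 28]
  queue [27] -> pop 27, enqueue [none], visited so far: [22, 18, 41, 11, 38, 48, 17, 32, 28, 27]
Result: [22, 18, 41, 11, 38, 48, 17, 32, 28, 27]


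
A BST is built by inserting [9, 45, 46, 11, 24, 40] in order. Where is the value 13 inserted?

Starting tree (level order): [9, None, 45, 11, 46, None, 24, None, None, None, 40]
Insertion path: 9 -> 45 -> 11 -> 24
Result: insert 13 as left child of 24
Final tree (level order): [9, None, 45, 11, 46, None, 24, None, None, 13, 40]


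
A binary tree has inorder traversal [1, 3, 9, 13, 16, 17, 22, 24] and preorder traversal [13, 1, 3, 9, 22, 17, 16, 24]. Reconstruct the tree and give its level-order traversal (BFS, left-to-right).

Inorder:  [1, 3, 9, 13, 16, 17, 22, 24]
Preorder: [13, 1, 3, 9, 22, 17, 16, 24]
Algorithm: preorder visits root first, so consume preorder in order;
for each root, split the current inorder slice at that value into
left-subtree inorder and right-subtree inorder, then recurse.
Recursive splits:
  root=13; inorder splits into left=[1, 3, 9], right=[16, 17, 22, 24]
  root=1; inorder splits into left=[], right=[3, 9]
  root=3; inorder splits into left=[], right=[9]
  root=9; inorder splits into left=[], right=[]
  root=22; inorder splits into left=[16, 17], right=[24]
  root=17; inorder splits into left=[16], right=[]
  root=16; inorder splits into left=[], right=[]
  root=24; inorder splits into left=[], right=[]
Reconstructed level-order: [13, 1, 22, 3, 17, 24, 9, 16]


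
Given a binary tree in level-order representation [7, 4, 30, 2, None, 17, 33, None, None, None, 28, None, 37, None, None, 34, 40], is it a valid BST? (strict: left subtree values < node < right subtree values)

Level-order array: [7, 4, 30, 2, None, 17, 33, None, None, None, 28, None, 37, None, None, 34, 40]
Validate using subtree bounds (lo, hi): at each node, require lo < value < hi,
then recurse left with hi=value and right with lo=value.
Preorder trace (stopping at first violation):
  at node 7 with bounds (-inf, +inf): OK
  at node 4 with bounds (-inf, 7): OK
  at node 2 with bounds (-inf, 4): OK
  at node 30 with bounds (7, +inf): OK
  at node 17 with bounds (7, 30): OK
  at node 28 with bounds (17, 30): OK
  at node 33 with bounds (30, +inf): OK
  at node 37 with bounds (33, +inf): OK
  at node 34 with bounds (33, 37): OK
  at node 40 with bounds (37, +inf): OK
No violation found at any node.
Result: Valid BST


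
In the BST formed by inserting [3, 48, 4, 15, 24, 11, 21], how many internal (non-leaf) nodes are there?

Tree built from: [3, 48, 4, 15, 24, 11, 21]
Tree (level-order array): [3, None, 48, 4, None, None, 15, 11, 24, None, None, 21]
Rule: An internal node has at least one child.
Per-node child counts:
  node 3: 1 child(ren)
  node 48: 1 child(ren)
  node 4: 1 child(ren)
  node 15: 2 child(ren)
  node 11: 0 child(ren)
  node 24: 1 child(ren)
  node 21: 0 child(ren)
Matching nodes: [3, 48, 4, 15, 24]
Count of internal (non-leaf) nodes: 5


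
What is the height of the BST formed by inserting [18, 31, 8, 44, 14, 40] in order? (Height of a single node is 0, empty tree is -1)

Insertion order: [18, 31, 8, 44, 14, 40]
Tree (level-order array): [18, 8, 31, None, 14, None, 44, None, None, 40]
Compute height bottom-up (empty subtree = -1):
  height(14) = 1 + max(-1, -1) = 0
  height(8) = 1 + max(-1, 0) = 1
  height(40) = 1 + max(-1, -1) = 0
  height(44) = 1 + max(0, -1) = 1
  height(31) = 1 + max(-1, 1) = 2
  height(18) = 1 + max(1, 2) = 3
Height = 3


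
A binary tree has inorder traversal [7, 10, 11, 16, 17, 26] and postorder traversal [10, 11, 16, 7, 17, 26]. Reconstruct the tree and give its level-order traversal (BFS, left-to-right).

Inorder:   [7, 10, 11, 16, 17, 26]
Postorder: [10, 11, 16, 7, 17, 26]
Algorithm: postorder visits root last, so walk postorder right-to-left;
each value is the root of the current inorder slice — split it at that
value, recurse on the right subtree first, then the left.
Recursive splits:
  root=26; inorder splits into left=[7, 10, 11, 16, 17], right=[]
  root=17; inorder splits into left=[7, 10, 11, 16], right=[]
  root=7; inorder splits into left=[], right=[10, 11, 16]
  root=16; inorder splits into left=[10, 11], right=[]
  root=11; inorder splits into left=[10], right=[]
  root=10; inorder splits into left=[], right=[]
Reconstructed level-order: [26, 17, 7, 16, 11, 10]


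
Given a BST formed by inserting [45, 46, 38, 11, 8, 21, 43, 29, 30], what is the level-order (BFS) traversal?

Tree insertion order: [45, 46, 38, 11, 8, 21, 43, 29, 30]
Tree (level-order array): [45, 38, 46, 11, 43, None, None, 8, 21, None, None, None, None, None, 29, None, 30]
BFS from the root, enqueuing left then right child of each popped node:
  queue [45] -> pop 45, enqueue [38, 46], visited so far: [45]
  queue [38, 46] -> pop 38, enqueue [11, 43], visited so far: [45, 38]
  queue [46, 11, 43] -> pop 46, enqueue [none], visited so far: [45, 38, 46]
  queue [11, 43] -> pop 11, enqueue [8, 21], visited so far: [45, 38, 46, 11]
  queue [43, 8, 21] -> pop 43, enqueue [none], visited so far: [45, 38, 46, 11, 43]
  queue [8, 21] -> pop 8, enqueue [none], visited so far: [45, 38, 46, 11, 43, 8]
  queue [21] -> pop 21, enqueue [29], visited so far: [45, 38, 46, 11, 43, 8, 21]
  queue [29] -> pop 29, enqueue [30], visited so far: [45, 38, 46, 11, 43, 8, 21, 29]
  queue [30] -> pop 30, enqueue [none], visited so far: [45, 38, 46, 11, 43, 8, 21, 29, 30]
Result: [45, 38, 46, 11, 43, 8, 21, 29, 30]


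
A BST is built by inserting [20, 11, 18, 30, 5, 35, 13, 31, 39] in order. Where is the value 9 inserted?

Starting tree (level order): [20, 11, 30, 5, 18, None, 35, None, None, 13, None, 31, 39]
Insertion path: 20 -> 11 -> 5
Result: insert 9 as right child of 5
Final tree (level order): [20, 11, 30, 5, 18, None, 35, None, 9, 13, None, 31, 39]


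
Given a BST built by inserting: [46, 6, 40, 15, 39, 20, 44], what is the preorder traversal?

Tree insertion order: [46, 6, 40, 15, 39, 20, 44]
Tree (level-order array): [46, 6, None, None, 40, 15, 44, None, 39, None, None, 20]
Preorder traversal: [46, 6, 40, 15, 39, 20, 44]


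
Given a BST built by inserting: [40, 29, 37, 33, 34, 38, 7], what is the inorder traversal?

Tree insertion order: [40, 29, 37, 33, 34, 38, 7]
Tree (level-order array): [40, 29, None, 7, 37, None, None, 33, 38, None, 34]
Inorder traversal: [7, 29, 33, 34, 37, 38, 40]


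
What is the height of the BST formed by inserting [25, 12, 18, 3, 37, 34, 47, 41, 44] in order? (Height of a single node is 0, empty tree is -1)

Insertion order: [25, 12, 18, 3, 37, 34, 47, 41, 44]
Tree (level-order array): [25, 12, 37, 3, 18, 34, 47, None, None, None, None, None, None, 41, None, None, 44]
Compute height bottom-up (empty subtree = -1):
  height(3) = 1 + max(-1, -1) = 0
  height(18) = 1 + max(-1, -1) = 0
  height(12) = 1 + max(0, 0) = 1
  height(34) = 1 + max(-1, -1) = 0
  height(44) = 1 + max(-1, -1) = 0
  height(41) = 1 + max(-1, 0) = 1
  height(47) = 1 + max(1, -1) = 2
  height(37) = 1 + max(0, 2) = 3
  height(25) = 1 + max(1, 3) = 4
Height = 4


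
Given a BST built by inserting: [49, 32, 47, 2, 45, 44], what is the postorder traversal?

Tree insertion order: [49, 32, 47, 2, 45, 44]
Tree (level-order array): [49, 32, None, 2, 47, None, None, 45, None, 44]
Postorder traversal: [2, 44, 45, 47, 32, 49]


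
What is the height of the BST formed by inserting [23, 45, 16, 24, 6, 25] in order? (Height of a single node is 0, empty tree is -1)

Insertion order: [23, 45, 16, 24, 6, 25]
Tree (level-order array): [23, 16, 45, 6, None, 24, None, None, None, None, 25]
Compute height bottom-up (empty subtree = -1):
  height(6) = 1 + max(-1, -1) = 0
  height(16) = 1 + max(0, -1) = 1
  height(25) = 1 + max(-1, -1) = 0
  height(24) = 1 + max(-1, 0) = 1
  height(45) = 1 + max(1, -1) = 2
  height(23) = 1 + max(1, 2) = 3
Height = 3


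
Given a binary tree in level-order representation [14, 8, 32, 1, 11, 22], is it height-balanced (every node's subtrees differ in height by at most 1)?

Tree (level-order array): [14, 8, 32, 1, 11, 22]
Definition: a tree is height-balanced if, at every node, |h(left) - h(right)| <= 1 (empty subtree has height -1).
Bottom-up per-node check:
  node 1: h_left=-1, h_right=-1, diff=0 [OK], height=0
  node 11: h_left=-1, h_right=-1, diff=0 [OK], height=0
  node 8: h_left=0, h_right=0, diff=0 [OK], height=1
  node 22: h_left=-1, h_right=-1, diff=0 [OK], height=0
  node 32: h_left=0, h_right=-1, diff=1 [OK], height=1
  node 14: h_left=1, h_right=1, diff=0 [OK], height=2
All nodes satisfy the balance condition.
Result: Balanced


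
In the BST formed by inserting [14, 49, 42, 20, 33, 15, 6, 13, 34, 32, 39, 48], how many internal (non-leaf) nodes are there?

Tree built from: [14, 49, 42, 20, 33, 15, 6, 13, 34, 32, 39, 48]
Tree (level-order array): [14, 6, 49, None, 13, 42, None, None, None, 20, 48, 15, 33, None, None, None, None, 32, 34, None, None, None, 39]
Rule: An internal node has at least one child.
Per-node child counts:
  node 14: 2 child(ren)
  node 6: 1 child(ren)
  node 13: 0 child(ren)
  node 49: 1 child(ren)
  node 42: 2 child(ren)
  node 20: 2 child(ren)
  node 15: 0 child(ren)
  node 33: 2 child(ren)
  node 32: 0 child(ren)
  node 34: 1 child(ren)
  node 39: 0 child(ren)
  node 48: 0 child(ren)
Matching nodes: [14, 6, 49, 42, 20, 33, 34]
Count of internal (non-leaf) nodes: 7


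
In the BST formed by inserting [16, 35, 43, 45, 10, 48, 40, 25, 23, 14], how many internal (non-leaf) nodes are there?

Tree built from: [16, 35, 43, 45, 10, 48, 40, 25, 23, 14]
Tree (level-order array): [16, 10, 35, None, 14, 25, 43, None, None, 23, None, 40, 45, None, None, None, None, None, 48]
Rule: An internal node has at least one child.
Per-node child counts:
  node 16: 2 child(ren)
  node 10: 1 child(ren)
  node 14: 0 child(ren)
  node 35: 2 child(ren)
  node 25: 1 child(ren)
  node 23: 0 child(ren)
  node 43: 2 child(ren)
  node 40: 0 child(ren)
  node 45: 1 child(ren)
  node 48: 0 child(ren)
Matching nodes: [16, 10, 35, 25, 43, 45]
Count of internal (non-leaf) nodes: 6


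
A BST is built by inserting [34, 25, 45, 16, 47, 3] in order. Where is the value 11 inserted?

Starting tree (level order): [34, 25, 45, 16, None, None, 47, 3]
Insertion path: 34 -> 25 -> 16 -> 3
Result: insert 11 as right child of 3
Final tree (level order): [34, 25, 45, 16, None, None, 47, 3, None, None, None, None, 11]


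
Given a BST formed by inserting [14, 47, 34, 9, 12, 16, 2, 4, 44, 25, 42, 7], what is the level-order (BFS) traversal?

Tree insertion order: [14, 47, 34, 9, 12, 16, 2, 4, 44, 25, 42, 7]
Tree (level-order array): [14, 9, 47, 2, 12, 34, None, None, 4, None, None, 16, 44, None, 7, None, 25, 42]
BFS from the root, enqueuing left then right child of each popped node:
  queue [14] -> pop 14, enqueue [9, 47], visited so far: [14]
  queue [9, 47] -> pop 9, enqueue [2, 12], visited so far: [14, 9]
  queue [47, 2, 12] -> pop 47, enqueue [34], visited so far: [14, 9, 47]
  queue [2, 12, 34] -> pop 2, enqueue [4], visited so far: [14, 9, 47, 2]
  queue [12, 34, 4] -> pop 12, enqueue [none], visited so far: [14, 9, 47, 2, 12]
  queue [34, 4] -> pop 34, enqueue [16, 44], visited so far: [14, 9, 47, 2, 12, 34]
  queue [4, 16, 44] -> pop 4, enqueue [7], visited so far: [14, 9, 47, 2, 12, 34, 4]
  queue [16, 44, 7] -> pop 16, enqueue [25], visited so far: [14, 9, 47, 2, 12, 34, 4, 16]
  queue [44, 7, 25] -> pop 44, enqueue [42], visited so far: [14, 9, 47, 2, 12, 34, 4, 16, 44]
  queue [7, 25, 42] -> pop 7, enqueue [none], visited so far: [14, 9, 47, 2, 12, 34, 4, 16, 44, 7]
  queue [25, 42] -> pop 25, enqueue [none], visited so far: [14, 9, 47, 2, 12, 34, 4, 16, 44, 7, 25]
  queue [42] -> pop 42, enqueue [none], visited so far: [14, 9, 47, 2, 12, 34, 4, 16, 44, 7, 25, 42]
Result: [14, 9, 47, 2, 12, 34, 4, 16, 44, 7, 25, 42]


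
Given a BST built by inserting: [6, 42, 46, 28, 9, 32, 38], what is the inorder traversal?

Tree insertion order: [6, 42, 46, 28, 9, 32, 38]
Tree (level-order array): [6, None, 42, 28, 46, 9, 32, None, None, None, None, None, 38]
Inorder traversal: [6, 9, 28, 32, 38, 42, 46]


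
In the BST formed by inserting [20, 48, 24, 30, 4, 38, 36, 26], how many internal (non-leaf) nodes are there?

Tree built from: [20, 48, 24, 30, 4, 38, 36, 26]
Tree (level-order array): [20, 4, 48, None, None, 24, None, None, 30, 26, 38, None, None, 36]
Rule: An internal node has at least one child.
Per-node child counts:
  node 20: 2 child(ren)
  node 4: 0 child(ren)
  node 48: 1 child(ren)
  node 24: 1 child(ren)
  node 30: 2 child(ren)
  node 26: 0 child(ren)
  node 38: 1 child(ren)
  node 36: 0 child(ren)
Matching nodes: [20, 48, 24, 30, 38]
Count of internal (non-leaf) nodes: 5


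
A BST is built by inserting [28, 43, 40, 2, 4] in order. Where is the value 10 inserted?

Starting tree (level order): [28, 2, 43, None, 4, 40]
Insertion path: 28 -> 2 -> 4
Result: insert 10 as right child of 4
Final tree (level order): [28, 2, 43, None, 4, 40, None, None, 10]


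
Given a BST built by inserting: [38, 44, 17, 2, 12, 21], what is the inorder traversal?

Tree insertion order: [38, 44, 17, 2, 12, 21]
Tree (level-order array): [38, 17, 44, 2, 21, None, None, None, 12]
Inorder traversal: [2, 12, 17, 21, 38, 44]


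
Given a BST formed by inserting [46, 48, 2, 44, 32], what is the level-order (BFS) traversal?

Tree insertion order: [46, 48, 2, 44, 32]
Tree (level-order array): [46, 2, 48, None, 44, None, None, 32]
BFS from the root, enqueuing left then right child of each popped node:
  queue [46] -> pop 46, enqueue [2, 48], visited so far: [46]
  queue [2, 48] -> pop 2, enqueue [44], visited so far: [46, 2]
  queue [48, 44] -> pop 48, enqueue [none], visited so far: [46, 2, 48]
  queue [44] -> pop 44, enqueue [32], visited so far: [46, 2, 48, 44]
  queue [32] -> pop 32, enqueue [none], visited so far: [46, 2, 48, 44, 32]
Result: [46, 2, 48, 44, 32]


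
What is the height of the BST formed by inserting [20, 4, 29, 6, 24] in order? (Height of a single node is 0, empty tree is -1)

Insertion order: [20, 4, 29, 6, 24]
Tree (level-order array): [20, 4, 29, None, 6, 24]
Compute height bottom-up (empty subtree = -1):
  height(6) = 1 + max(-1, -1) = 0
  height(4) = 1 + max(-1, 0) = 1
  height(24) = 1 + max(-1, -1) = 0
  height(29) = 1 + max(0, -1) = 1
  height(20) = 1 + max(1, 1) = 2
Height = 2


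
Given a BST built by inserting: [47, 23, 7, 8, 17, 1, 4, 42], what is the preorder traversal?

Tree insertion order: [47, 23, 7, 8, 17, 1, 4, 42]
Tree (level-order array): [47, 23, None, 7, 42, 1, 8, None, None, None, 4, None, 17]
Preorder traversal: [47, 23, 7, 1, 4, 8, 17, 42]


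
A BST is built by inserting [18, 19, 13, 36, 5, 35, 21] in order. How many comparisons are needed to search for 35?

Search path for 35: 18 -> 19 -> 36 -> 35
Found: True
Comparisons: 4


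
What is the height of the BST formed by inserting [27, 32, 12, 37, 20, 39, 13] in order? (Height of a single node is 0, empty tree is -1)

Insertion order: [27, 32, 12, 37, 20, 39, 13]
Tree (level-order array): [27, 12, 32, None, 20, None, 37, 13, None, None, 39]
Compute height bottom-up (empty subtree = -1):
  height(13) = 1 + max(-1, -1) = 0
  height(20) = 1 + max(0, -1) = 1
  height(12) = 1 + max(-1, 1) = 2
  height(39) = 1 + max(-1, -1) = 0
  height(37) = 1 + max(-1, 0) = 1
  height(32) = 1 + max(-1, 1) = 2
  height(27) = 1 + max(2, 2) = 3
Height = 3


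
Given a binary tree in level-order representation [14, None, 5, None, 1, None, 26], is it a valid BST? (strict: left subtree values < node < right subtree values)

Level-order array: [14, None, 5, None, 1, None, 26]
Validate using subtree bounds (lo, hi): at each node, require lo < value < hi,
then recurse left with hi=value and right with lo=value.
Preorder trace (stopping at first violation):
  at node 14 with bounds (-inf, +inf): OK
  at node 5 with bounds (14, +inf): VIOLATION
Node 5 violates its bound: not (14 < 5 < +inf).
Result: Not a valid BST


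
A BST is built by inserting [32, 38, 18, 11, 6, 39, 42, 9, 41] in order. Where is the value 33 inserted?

Starting tree (level order): [32, 18, 38, 11, None, None, 39, 6, None, None, 42, None, 9, 41]
Insertion path: 32 -> 38
Result: insert 33 as left child of 38
Final tree (level order): [32, 18, 38, 11, None, 33, 39, 6, None, None, None, None, 42, None, 9, 41]


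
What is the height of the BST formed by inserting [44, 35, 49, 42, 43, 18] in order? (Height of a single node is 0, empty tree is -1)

Insertion order: [44, 35, 49, 42, 43, 18]
Tree (level-order array): [44, 35, 49, 18, 42, None, None, None, None, None, 43]
Compute height bottom-up (empty subtree = -1):
  height(18) = 1 + max(-1, -1) = 0
  height(43) = 1 + max(-1, -1) = 0
  height(42) = 1 + max(-1, 0) = 1
  height(35) = 1 + max(0, 1) = 2
  height(49) = 1 + max(-1, -1) = 0
  height(44) = 1 + max(2, 0) = 3
Height = 3


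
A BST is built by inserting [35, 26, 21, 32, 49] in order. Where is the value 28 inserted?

Starting tree (level order): [35, 26, 49, 21, 32]
Insertion path: 35 -> 26 -> 32
Result: insert 28 as left child of 32
Final tree (level order): [35, 26, 49, 21, 32, None, None, None, None, 28]


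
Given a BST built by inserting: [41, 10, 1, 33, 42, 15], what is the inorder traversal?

Tree insertion order: [41, 10, 1, 33, 42, 15]
Tree (level-order array): [41, 10, 42, 1, 33, None, None, None, None, 15]
Inorder traversal: [1, 10, 15, 33, 41, 42]


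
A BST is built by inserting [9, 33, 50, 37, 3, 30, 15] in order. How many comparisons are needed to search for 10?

Search path for 10: 9 -> 33 -> 30 -> 15
Found: False
Comparisons: 4


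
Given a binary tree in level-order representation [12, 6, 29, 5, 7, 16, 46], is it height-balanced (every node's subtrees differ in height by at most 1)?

Tree (level-order array): [12, 6, 29, 5, 7, 16, 46]
Definition: a tree is height-balanced if, at every node, |h(left) - h(right)| <= 1 (empty subtree has height -1).
Bottom-up per-node check:
  node 5: h_left=-1, h_right=-1, diff=0 [OK], height=0
  node 7: h_left=-1, h_right=-1, diff=0 [OK], height=0
  node 6: h_left=0, h_right=0, diff=0 [OK], height=1
  node 16: h_left=-1, h_right=-1, diff=0 [OK], height=0
  node 46: h_left=-1, h_right=-1, diff=0 [OK], height=0
  node 29: h_left=0, h_right=0, diff=0 [OK], height=1
  node 12: h_left=1, h_right=1, diff=0 [OK], height=2
All nodes satisfy the balance condition.
Result: Balanced


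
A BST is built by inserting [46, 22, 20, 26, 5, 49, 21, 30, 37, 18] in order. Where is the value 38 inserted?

Starting tree (level order): [46, 22, 49, 20, 26, None, None, 5, 21, None, 30, None, 18, None, None, None, 37]
Insertion path: 46 -> 22 -> 26 -> 30 -> 37
Result: insert 38 as right child of 37
Final tree (level order): [46, 22, 49, 20, 26, None, None, 5, 21, None, 30, None, 18, None, None, None, 37, None, None, None, 38]


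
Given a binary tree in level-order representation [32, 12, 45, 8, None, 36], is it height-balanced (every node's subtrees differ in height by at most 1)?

Tree (level-order array): [32, 12, 45, 8, None, 36]
Definition: a tree is height-balanced if, at every node, |h(left) - h(right)| <= 1 (empty subtree has height -1).
Bottom-up per-node check:
  node 8: h_left=-1, h_right=-1, diff=0 [OK], height=0
  node 12: h_left=0, h_right=-1, diff=1 [OK], height=1
  node 36: h_left=-1, h_right=-1, diff=0 [OK], height=0
  node 45: h_left=0, h_right=-1, diff=1 [OK], height=1
  node 32: h_left=1, h_right=1, diff=0 [OK], height=2
All nodes satisfy the balance condition.
Result: Balanced


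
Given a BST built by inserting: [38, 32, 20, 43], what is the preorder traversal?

Tree insertion order: [38, 32, 20, 43]
Tree (level-order array): [38, 32, 43, 20]
Preorder traversal: [38, 32, 20, 43]


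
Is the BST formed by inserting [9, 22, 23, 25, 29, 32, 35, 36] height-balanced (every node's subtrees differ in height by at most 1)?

Tree (level-order array): [9, None, 22, None, 23, None, 25, None, 29, None, 32, None, 35, None, 36]
Definition: a tree is height-balanced if, at every node, |h(left) - h(right)| <= 1 (empty subtree has height -1).
Bottom-up per-node check:
  node 36: h_left=-1, h_right=-1, diff=0 [OK], height=0
  node 35: h_left=-1, h_right=0, diff=1 [OK], height=1
  node 32: h_left=-1, h_right=1, diff=2 [FAIL (|-1-1|=2 > 1)], height=2
  node 29: h_left=-1, h_right=2, diff=3 [FAIL (|-1-2|=3 > 1)], height=3
  node 25: h_left=-1, h_right=3, diff=4 [FAIL (|-1-3|=4 > 1)], height=4
  node 23: h_left=-1, h_right=4, diff=5 [FAIL (|-1-4|=5 > 1)], height=5
  node 22: h_left=-1, h_right=5, diff=6 [FAIL (|-1-5|=6 > 1)], height=6
  node 9: h_left=-1, h_right=6, diff=7 [FAIL (|-1-6|=7 > 1)], height=7
Node 32 violates the condition: |-1 - 1| = 2 > 1.
Result: Not balanced


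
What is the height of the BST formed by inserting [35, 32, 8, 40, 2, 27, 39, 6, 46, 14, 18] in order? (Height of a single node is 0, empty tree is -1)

Insertion order: [35, 32, 8, 40, 2, 27, 39, 6, 46, 14, 18]
Tree (level-order array): [35, 32, 40, 8, None, 39, 46, 2, 27, None, None, None, None, None, 6, 14, None, None, None, None, 18]
Compute height bottom-up (empty subtree = -1):
  height(6) = 1 + max(-1, -1) = 0
  height(2) = 1 + max(-1, 0) = 1
  height(18) = 1 + max(-1, -1) = 0
  height(14) = 1 + max(-1, 0) = 1
  height(27) = 1 + max(1, -1) = 2
  height(8) = 1 + max(1, 2) = 3
  height(32) = 1 + max(3, -1) = 4
  height(39) = 1 + max(-1, -1) = 0
  height(46) = 1 + max(-1, -1) = 0
  height(40) = 1 + max(0, 0) = 1
  height(35) = 1 + max(4, 1) = 5
Height = 5


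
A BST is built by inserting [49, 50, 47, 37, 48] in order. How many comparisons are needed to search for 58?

Search path for 58: 49 -> 50
Found: False
Comparisons: 2


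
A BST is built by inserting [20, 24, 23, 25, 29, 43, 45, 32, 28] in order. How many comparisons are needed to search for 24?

Search path for 24: 20 -> 24
Found: True
Comparisons: 2


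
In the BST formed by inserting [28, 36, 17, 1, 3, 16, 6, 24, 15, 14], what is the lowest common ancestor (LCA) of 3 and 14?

Tree insertion order: [28, 36, 17, 1, 3, 16, 6, 24, 15, 14]
Tree (level-order array): [28, 17, 36, 1, 24, None, None, None, 3, None, None, None, 16, 6, None, None, 15, 14]
In a BST, the LCA of p=3, q=14 is the first node v on the
root-to-leaf path with p <= v <= q (go left if both < v, right if both > v).
Walk from root:
  at 28: both 3 and 14 < 28, go left
  at 17: both 3 and 14 < 17, go left
  at 1: both 3 and 14 > 1, go right
  at 3: 3 <= 3 <= 14, this is the LCA
LCA = 3


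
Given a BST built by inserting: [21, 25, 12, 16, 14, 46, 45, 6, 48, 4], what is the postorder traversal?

Tree insertion order: [21, 25, 12, 16, 14, 46, 45, 6, 48, 4]
Tree (level-order array): [21, 12, 25, 6, 16, None, 46, 4, None, 14, None, 45, 48]
Postorder traversal: [4, 6, 14, 16, 12, 45, 48, 46, 25, 21]


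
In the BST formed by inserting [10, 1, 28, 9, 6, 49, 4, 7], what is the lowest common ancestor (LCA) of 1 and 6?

Tree insertion order: [10, 1, 28, 9, 6, 49, 4, 7]
Tree (level-order array): [10, 1, 28, None, 9, None, 49, 6, None, None, None, 4, 7]
In a BST, the LCA of p=1, q=6 is the first node v on the
root-to-leaf path with p <= v <= q (go left if both < v, right if both > v).
Walk from root:
  at 10: both 1 and 6 < 10, go left
  at 1: 1 <= 1 <= 6, this is the LCA
LCA = 1


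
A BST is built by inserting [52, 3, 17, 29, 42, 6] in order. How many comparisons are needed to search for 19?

Search path for 19: 52 -> 3 -> 17 -> 29
Found: False
Comparisons: 4


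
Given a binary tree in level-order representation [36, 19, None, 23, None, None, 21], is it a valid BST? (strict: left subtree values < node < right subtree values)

Level-order array: [36, 19, None, 23, None, None, 21]
Validate using subtree bounds (lo, hi): at each node, require lo < value < hi,
then recurse left with hi=value and right with lo=value.
Preorder trace (stopping at first violation):
  at node 36 with bounds (-inf, +inf): OK
  at node 19 with bounds (-inf, 36): OK
  at node 23 with bounds (-inf, 19): VIOLATION
Node 23 violates its bound: not (-inf < 23 < 19).
Result: Not a valid BST


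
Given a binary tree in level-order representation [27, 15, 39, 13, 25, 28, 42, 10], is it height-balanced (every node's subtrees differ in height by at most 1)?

Tree (level-order array): [27, 15, 39, 13, 25, 28, 42, 10]
Definition: a tree is height-balanced if, at every node, |h(left) - h(right)| <= 1 (empty subtree has height -1).
Bottom-up per-node check:
  node 10: h_left=-1, h_right=-1, diff=0 [OK], height=0
  node 13: h_left=0, h_right=-1, diff=1 [OK], height=1
  node 25: h_left=-1, h_right=-1, diff=0 [OK], height=0
  node 15: h_left=1, h_right=0, diff=1 [OK], height=2
  node 28: h_left=-1, h_right=-1, diff=0 [OK], height=0
  node 42: h_left=-1, h_right=-1, diff=0 [OK], height=0
  node 39: h_left=0, h_right=0, diff=0 [OK], height=1
  node 27: h_left=2, h_right=1, diff=1 [OK], height=3
All nodes satisfy the balance condition.
Result: Balanced


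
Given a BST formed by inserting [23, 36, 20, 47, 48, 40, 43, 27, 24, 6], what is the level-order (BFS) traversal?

Tree insertion order: [23, 36, 20, 47, 48, 40, 43, 27, 24, 6]
Tree (level-order array): [23, 20, 36, 6, None, 27, 47, None, None, 24, None, 40, 48, None, None, None, 43]
BFS from the root, enqueuing left then right child of each popped node:
  queue [23] -> pop 23, enqueue [20, 36], visited so far: [23]
  queue [20, 36] -> pop 20, enqueue [6], visited so far: [23, 20]
  queue [36, 6] -> pop 36, enqueue [27, 47], visited so far: [23, 20, 36]
  queue [6, 27, 47] -> pop 6, enqueue [none], visited so far: [23, 20, 36, 6]
  queue [27, 47] -> pop 27, enqueue [24], visited so far: [23, 20, 36, 6, 27]
  queue [47, 24] -> pop 47, enqueue [40, 48], visited so far: [23, 20, 36, 6, 27, 47]
  queue [24, 40, 48] -> pop 24, enqueue [none], visited so far: [23, 20, 36, 6, 27, 47, 24]
  queue [40, 48] -> pop 40, enqueue [43], visited so far: [23, 20, 36, 6, 27, 47, 24, 40]
  queue [48, 43] -> pop 48, enqueue [none], visited so far: [23, 20, 36, 6, 27, 47, 24, 40, 48]
  queue [43] -> pop 43, enqueue [none], visited so far: [23, 20, 36, 6, 27, 47, 24, 40, 48, 43]
Result: [23, 20, 36, 6, 27, 47, 24, 40, 48, 43]


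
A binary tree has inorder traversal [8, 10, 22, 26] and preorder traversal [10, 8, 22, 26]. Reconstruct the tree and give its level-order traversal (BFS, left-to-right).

Inorder:  [8, 10, 22, 26]
Preorder: [10, 8, 22, 26]
Algorithm: preorder visits root first, so consume preorder in order;
for each root, split the current inorder slice at that value into
left-subtree inorder and right-subtree inorder, then recurse.
Recursive splits:
  root=10; inorder splits into left=[8], right=[22, 26]
  root=8; inorder splits into left=[], right=[]
  root=22; inorder splits into left=[], right=[26]
  root=26; inorder splits into left=[], right=[]
Reconstructed level-order: [10, 8, 22, 26]
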